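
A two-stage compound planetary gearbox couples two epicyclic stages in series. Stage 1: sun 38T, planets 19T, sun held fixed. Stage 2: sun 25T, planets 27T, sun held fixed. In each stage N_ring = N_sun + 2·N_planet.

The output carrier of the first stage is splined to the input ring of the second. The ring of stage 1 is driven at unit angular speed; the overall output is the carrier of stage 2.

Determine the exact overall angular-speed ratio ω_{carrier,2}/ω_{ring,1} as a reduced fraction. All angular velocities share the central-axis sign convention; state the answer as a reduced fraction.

Stage 1: N_ring = 38 + 2·19 = 76
Stage 1: 38(ω_s−ω_c) = −76(ω_r−ω_c),  ω_s=0, ω_r=1
Stage 1: 38(0−ω_c) = −76(1−ω_c)  ⇒  114ω_c = 76  ⇒  ω_c = 2/3
  ⇒ ω_c¹/ω_r¹ = 2/3
Stage 2: N_ring = 25 + 2·27 = 79
Stage 2: 25(ω_s−ω_c) = −79(ω_r−ω_c),  ω_s=0, ω_r=1
Stage 2: 25(0−ω_c) = −79(1−ω_c)  ⇒  104ω_c = 79  ⇒  ω_c = 79/104
  ⇒ ω_c²/ω_r² = 79/104
Coupling ω_r² = ω_c¹ ⇒ overall = 2/3 × 79/104 = 79/156

79/156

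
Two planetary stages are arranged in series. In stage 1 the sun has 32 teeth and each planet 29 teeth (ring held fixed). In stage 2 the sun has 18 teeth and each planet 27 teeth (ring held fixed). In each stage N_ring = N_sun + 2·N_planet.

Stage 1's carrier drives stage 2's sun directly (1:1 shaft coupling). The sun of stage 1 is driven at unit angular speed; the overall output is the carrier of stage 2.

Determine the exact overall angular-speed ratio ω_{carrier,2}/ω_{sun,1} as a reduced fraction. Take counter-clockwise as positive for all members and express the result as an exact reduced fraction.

16/305

Stage 1: N_ring = 32 + 2·29 = 90
Stage 1: 32(ω_s−ω_c) = −90(ω_r−ω_c),  ω_r=0, ω_s=1
Stage 1: 32(1−ω_c) = −90(0−ω_c)  ⇒  122ω_c = 32  ⇒  ω_c = 16/61
  ⇒ ω_c¹/ω_s¹ = 16/61
Stage 2: N_ring = 18 + 2·27 = 72
Stage 2: 18(ω_s−ω_c) = −72(ω_r−ω_c),  ω_r=0, ω_s=1
Stage 2: 18(1−ω_c) = −72(0−ω_c)  ⇒  90ω_c = 18  ⇒  ω_c = 1/5
  ⇒ ω_c²/ω_s² = 1/5
Coupling ω_s² = ω_c¹ ⇒ overall = 16/61 × 1/5 = 16/305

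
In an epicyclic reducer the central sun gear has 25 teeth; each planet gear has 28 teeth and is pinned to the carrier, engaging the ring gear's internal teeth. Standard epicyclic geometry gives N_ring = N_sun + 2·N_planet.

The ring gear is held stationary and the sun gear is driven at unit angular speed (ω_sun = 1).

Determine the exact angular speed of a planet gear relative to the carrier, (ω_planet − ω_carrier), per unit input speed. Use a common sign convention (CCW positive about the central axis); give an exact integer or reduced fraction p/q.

N_ring = 25 + 2·28 = 81
25(ω_s−ω_c) = −81(ω_r−ω_c),  ω_r=0, ω_s=1
25(1−ω_c) = −81(0−ω_c)  ⇒  106ω_c = 25  ⇒  ω_c = 25/106
sun–planet: 25·(1−25/106) = −28·(ω_p−ω_c)  ⇒  ω_p−ω_c = −(25/28)·(81/106) = -2025/2968

-2025/2968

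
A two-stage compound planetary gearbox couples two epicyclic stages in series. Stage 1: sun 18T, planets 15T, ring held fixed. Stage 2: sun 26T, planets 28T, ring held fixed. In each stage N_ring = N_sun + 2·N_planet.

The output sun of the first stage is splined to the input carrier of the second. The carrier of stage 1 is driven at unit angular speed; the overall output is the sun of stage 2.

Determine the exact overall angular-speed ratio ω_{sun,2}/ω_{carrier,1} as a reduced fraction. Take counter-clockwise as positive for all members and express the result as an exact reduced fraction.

198/13

Stage 1: N_ring = 18 + 2·15 = 48
Stage 1: 18(ω_s−ω_c) = −48(ω_r−ω_c),  ω_r=0, ω_c=1
Stage 1: ω_s = 1 − (48/18)(0−1) = 11/3
  ⇒ ω_s¹/ω_c¹ = 11/3
Stage 2: N_ring = 26 + 2·28 = 82
Stage 2: 26(ω_s−ω_c) = −82(ω_r−ω_c),  ω_r=0, ω_c=1
Stage 2: ω_s = 1 − (82/26)(0−1) = 54/13
  ⇒ ω_s²/ω_c² = 54/13
Coupling ω_c² = ω_s¹ ⇒ overall = 11/3 × 54/13 = 198/13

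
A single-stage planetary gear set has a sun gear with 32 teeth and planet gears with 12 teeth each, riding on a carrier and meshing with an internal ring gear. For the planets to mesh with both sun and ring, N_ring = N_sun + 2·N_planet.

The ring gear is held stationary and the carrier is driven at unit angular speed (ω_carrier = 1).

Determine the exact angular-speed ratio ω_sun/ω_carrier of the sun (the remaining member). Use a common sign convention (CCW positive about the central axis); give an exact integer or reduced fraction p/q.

N_ring = 32 + 2·12 = 56
32(ω_s−ω_c) = −56(ω_r−ω_c),  ω_r=0, ω_c=1
ω_s = 1 − (56/32)(0−1) = 11/4
ω_s/ω_c = 11/4

11/4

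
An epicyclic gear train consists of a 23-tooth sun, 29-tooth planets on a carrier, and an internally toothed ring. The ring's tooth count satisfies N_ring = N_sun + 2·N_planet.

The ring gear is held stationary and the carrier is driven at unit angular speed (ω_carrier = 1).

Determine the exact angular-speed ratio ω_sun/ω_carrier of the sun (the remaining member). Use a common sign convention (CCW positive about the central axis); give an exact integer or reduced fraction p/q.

104/23

N_ring = 23 + 2·29 = 81
23(ω_s−ω_c) = −81(ω_r−ω_c),  ω_r=0, ω_c=1
ω_s = 1 − (81/23)(0−1) = 104/23
ω_s/ω_c = 104/23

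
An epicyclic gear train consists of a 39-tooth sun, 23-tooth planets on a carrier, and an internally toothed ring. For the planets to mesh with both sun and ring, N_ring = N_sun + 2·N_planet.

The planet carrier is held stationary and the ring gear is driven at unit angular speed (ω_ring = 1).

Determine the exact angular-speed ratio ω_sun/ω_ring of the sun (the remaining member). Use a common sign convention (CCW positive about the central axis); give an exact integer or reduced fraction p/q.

-85/39

N_ring = 39 + 2·23 = 85
39(ω_s−ω_c) = −85(ω_r−ω_c),  ω_c=0, ω_r=1
ω_s = 0 − (85/39)(1−0) = -85/39
ω_s/ω_r = -85/39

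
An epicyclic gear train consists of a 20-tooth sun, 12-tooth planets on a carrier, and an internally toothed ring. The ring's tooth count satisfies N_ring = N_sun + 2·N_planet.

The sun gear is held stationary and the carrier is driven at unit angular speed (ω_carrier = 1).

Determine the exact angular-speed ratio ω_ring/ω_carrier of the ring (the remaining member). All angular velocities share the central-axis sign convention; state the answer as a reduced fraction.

16/11

N_ring = 20 + 2·12 = 44
20(ω_s−ω_c) = −44(ω_r−ω_c),  ω_s=0, ω_c=1
ω_r = 1 − (20/44)(0−1) = 16/11
ω_r/ω_c = 16/11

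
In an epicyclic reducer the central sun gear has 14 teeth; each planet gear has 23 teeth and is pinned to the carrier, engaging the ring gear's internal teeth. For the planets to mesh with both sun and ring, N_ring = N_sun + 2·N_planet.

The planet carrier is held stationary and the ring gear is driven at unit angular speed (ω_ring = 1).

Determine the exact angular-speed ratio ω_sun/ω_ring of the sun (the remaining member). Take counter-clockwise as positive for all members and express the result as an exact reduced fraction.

-30/7

N_ring = 14 + 2·23 = 60
14(ω_s−ω_c) = −60(ω_r−ω_c),  ω_c=0, ω_r=1
ω_s = 0 − (60/14)(1−0) = -30/7
ω_s/ω_r = -30/7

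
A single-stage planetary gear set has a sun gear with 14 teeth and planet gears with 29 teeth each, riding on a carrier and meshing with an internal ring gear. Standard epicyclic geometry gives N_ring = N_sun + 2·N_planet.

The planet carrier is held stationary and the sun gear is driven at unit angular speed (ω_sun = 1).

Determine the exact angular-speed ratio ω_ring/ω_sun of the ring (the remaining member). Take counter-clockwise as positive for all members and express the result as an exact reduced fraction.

-7/36

N_ring = 14 + 2·29 = 72
14(ω_s−ω_c) = −72(ω_r−ω_c),  ω_c=0, ω_s=1
ω_r = 0 − (14/72)(1−0) = -7/36
ω_r/ω_s = -7/36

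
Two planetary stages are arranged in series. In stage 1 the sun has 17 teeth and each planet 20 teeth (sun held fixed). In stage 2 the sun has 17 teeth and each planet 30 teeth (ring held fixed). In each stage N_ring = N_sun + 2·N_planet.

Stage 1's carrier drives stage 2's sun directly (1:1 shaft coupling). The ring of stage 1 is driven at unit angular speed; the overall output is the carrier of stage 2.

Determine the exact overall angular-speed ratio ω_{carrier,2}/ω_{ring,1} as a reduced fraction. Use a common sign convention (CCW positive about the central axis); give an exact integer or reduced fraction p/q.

969/6956

Stage 1: N_ring = 17 + 2·20 = 57
Stage 1: 17(ω_s−ω_c) = −57(ω_r−ω_c),  ω_s=0, ω_r=1
Stage 1: 17(0−ω_c) = −57(1−ω_c)  ⇒  74ω_c = 57  ⇒  ω_c = 57/74
  ⇒ ω_c¹/ω_r¹ = 57/74
Stage 2: N_ring = 17 + 2·30 = 77
Stage 2: 17(ω_s−ω_c) = −77(ω_r−ω_c),  ω_r=0, ω_s=1
Stage 2: 17(1−ω_c) = −77(0−ω_c)  ⇒  94ω_c = 17  ⇒  ω_c = 17/94
  ⇒ ω_c²/ω_s² = 17/94
Coupling ω_s² = ω_c¹ ⇒ overall = 57/74 × 17/94 = 969/6956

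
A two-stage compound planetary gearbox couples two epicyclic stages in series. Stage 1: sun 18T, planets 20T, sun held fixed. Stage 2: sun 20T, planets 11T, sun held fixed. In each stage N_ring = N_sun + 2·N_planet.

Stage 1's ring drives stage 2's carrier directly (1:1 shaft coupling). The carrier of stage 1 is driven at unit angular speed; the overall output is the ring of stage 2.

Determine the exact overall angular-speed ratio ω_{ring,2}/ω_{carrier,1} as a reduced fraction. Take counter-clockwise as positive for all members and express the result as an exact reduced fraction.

Stage 1: N_ring = 18 + 2·20 = 58
Stage 1: 18(ω_s−ω_c) = −58(ω_r−ω_c),  ω_s=0, ω_c=1
Stage 1: ω_r = 1 − (18/58)(0−1) = 38/29
  ⇒ ω_r¹/ω_c¹ = 38/29
Stage 2: N_ring = 20 + 2·11 = 42
Stage 2: 20(ω_s−ω_c) = −42(ω_r−ω_c),  ω_s=0, ω_c=1
Stage 2: ω_r = 1 − (20/42)(0−1) = 31/21
  ⇒ ω_r²/ω_c² = 31/21
Coupling ω_c² = ω_r¹ ⇒ overall = 38/29 × 31/21 = 1178/609

1178/609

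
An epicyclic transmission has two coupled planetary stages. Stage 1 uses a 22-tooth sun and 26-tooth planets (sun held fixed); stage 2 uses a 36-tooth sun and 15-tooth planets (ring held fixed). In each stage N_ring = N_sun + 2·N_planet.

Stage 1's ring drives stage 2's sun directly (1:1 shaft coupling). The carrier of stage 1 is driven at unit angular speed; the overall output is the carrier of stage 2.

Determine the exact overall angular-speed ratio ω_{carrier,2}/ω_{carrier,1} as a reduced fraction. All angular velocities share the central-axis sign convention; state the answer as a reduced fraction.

Stage 1: N_ring = 22 + 2·26 = 74
Stage 1: 22(ω_s−ω_c) = −74(ω_r−ω_c),  ω_s=0, ω_c=1
Stage 1: ω_r = 1 − (22/74)(0−1) = 48/37
  ⇒ ω_r¹/ω_c¹ = 48/37
Stage 2: N_ring = 36 + 2·15 = 66
Stage 2: 36(ω_s−ω_c) = −66(ω_r−ω_c),  ω_r=0, ω_s=1
Stage 2: 36(1−ω_c) = −66(0−ω_c)  ⇒  102ω_c = 36  ⇒  ω_c = 6/17
  ⇒ ω_c²/ω_s² = 6/17
Coupling ω_s² = ω_r¹ ⇒ overall = 48/37 × 6/17 = 288/629

288/629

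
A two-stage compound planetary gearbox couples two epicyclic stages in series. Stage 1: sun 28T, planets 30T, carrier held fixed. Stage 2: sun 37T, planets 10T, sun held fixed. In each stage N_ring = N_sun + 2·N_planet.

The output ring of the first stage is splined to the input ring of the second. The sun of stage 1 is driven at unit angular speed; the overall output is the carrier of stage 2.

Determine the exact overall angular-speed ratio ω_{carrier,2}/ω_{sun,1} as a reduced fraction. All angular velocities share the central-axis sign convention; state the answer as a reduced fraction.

-399/2068

Stage 1: N_ring = 28 + 2·30 = 88
Stage 1: 28(ω_s−ω_c) = −88(ω_r−ω_c),  ω_c=0, ω_s=1
Stage 1: ω_r = 0 − (28/88)(1−0) = -7/22
  ⇒ ω_r¹/ω_s¹ = -7/22
Stage 2: N_ring = 37 + 2·10 = 57
Stage 2: 37(ω_s−ω_c) = −57(ω_r−ω_c),  ω_s=0, ω_r=1
Stage 2: 37(0−ω_c) = −57(1−ω_c)  ⇒  94ω_c = 57  ⇒  ω_c = 57/94
  ⇒ ω_c²/ω_r² = 57/94
Coupling ω_r² = ω_r¹ ⇒ overall = -7/22 × 57/94 = -399/2068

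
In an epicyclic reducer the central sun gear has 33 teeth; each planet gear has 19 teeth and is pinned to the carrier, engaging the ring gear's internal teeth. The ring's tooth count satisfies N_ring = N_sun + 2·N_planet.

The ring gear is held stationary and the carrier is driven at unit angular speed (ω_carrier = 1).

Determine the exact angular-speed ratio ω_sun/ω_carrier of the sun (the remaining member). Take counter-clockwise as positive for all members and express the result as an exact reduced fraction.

104/33

N_ring = 33 + 2·19 = 71
33(ω_s−ω_c) = −71(ω_r−ω_c),  ω_r=0, ω_c=1
ω_s = 1 − (71/33)(0−1) = 104/33
ω_s/ω_c = 104/33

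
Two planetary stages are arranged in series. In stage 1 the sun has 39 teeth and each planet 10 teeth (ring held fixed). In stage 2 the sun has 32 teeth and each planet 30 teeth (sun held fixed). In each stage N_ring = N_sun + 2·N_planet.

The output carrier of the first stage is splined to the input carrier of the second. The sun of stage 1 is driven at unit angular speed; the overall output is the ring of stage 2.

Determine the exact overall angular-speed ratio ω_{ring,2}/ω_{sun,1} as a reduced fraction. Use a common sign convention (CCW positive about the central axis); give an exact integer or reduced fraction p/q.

1209/2254

Stage 1: N_ring = 39 + 2·10 = 59
Stage 1: 39(ω_s−ω_c) = −59(ω_r−ω_c),  ω_r=0, ω_s=1
Stage 1: 39(1−ω_c) = −59(0−ω_c)  ⇒  98ω_c = 39  ⇒  ω_c = 39/98
  ⇒ ω_c¹/ω_s¹ = 39/98
Stage 2: N_ring = 32 + 2·30 = 92
Stage 2: 32(ω_s−ω_c) = −92(ω_r−ω_c),  ω_s=0, ω_c=1
Stage 2: ω_r = 1 − (32/92)(0−1) = 31/23
  ⇒ ω_r²/ω_c² = 31/23
Coupling ω_c² = ω_c¹ ⇒ overall = 39/98 × 31/23 = 1209/2254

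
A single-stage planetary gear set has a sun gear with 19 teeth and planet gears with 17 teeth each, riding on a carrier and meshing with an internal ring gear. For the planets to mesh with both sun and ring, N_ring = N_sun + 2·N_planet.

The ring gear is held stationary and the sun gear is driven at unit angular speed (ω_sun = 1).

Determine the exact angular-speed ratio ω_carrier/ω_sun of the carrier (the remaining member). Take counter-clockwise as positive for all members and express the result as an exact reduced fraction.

19/72

N_ring = 19 + 2·17 = 53
19(ω_s−ω_c) = −53(ω_r−ω_c),  ω_r=0, ω_s=1
19(1−ω_c) = −53(0−ω_c)  ⇒  72ω_c = 19  ⇒  ω_c = 19/72
ω_c/ω_s = 19/72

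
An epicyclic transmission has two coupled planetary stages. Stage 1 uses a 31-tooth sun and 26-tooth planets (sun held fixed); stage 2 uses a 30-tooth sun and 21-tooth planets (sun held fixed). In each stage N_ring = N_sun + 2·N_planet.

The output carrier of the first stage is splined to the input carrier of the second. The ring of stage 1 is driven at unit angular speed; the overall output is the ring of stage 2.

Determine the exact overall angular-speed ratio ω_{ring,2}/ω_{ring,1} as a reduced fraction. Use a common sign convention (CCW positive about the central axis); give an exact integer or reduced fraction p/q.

1411/1368

Stage 1: N_ring = 31 + 2·26 = 83
Stage 1: 31(ω_s−ω_c) = −83(ω_r−ω_c),  ω_s=0, ω_r=1
Stage 1: 31(0−ω_c) = −83(1−ω_c)  ⇒  114ω_c = 83  ⇒  ω_c = 83/114
  ⇒ ω_c¹/ω_r¹ = 83/114
Stage 2: N_ring = 30 + 2·21 = 72
Stage 2: 30(ω_s−ω_c) = −72(ω_r−ω_c),  ω_s=0, ω_c=1
Stage 2: ω_r = 1 − (30/72)(0−1) = 17/12
  ⇒ ω_r²/ω_c² = 17/12
Coupling ω_c² = ω_c¹ ⇒ overall = 83/114 × 17/12 = 1411/1368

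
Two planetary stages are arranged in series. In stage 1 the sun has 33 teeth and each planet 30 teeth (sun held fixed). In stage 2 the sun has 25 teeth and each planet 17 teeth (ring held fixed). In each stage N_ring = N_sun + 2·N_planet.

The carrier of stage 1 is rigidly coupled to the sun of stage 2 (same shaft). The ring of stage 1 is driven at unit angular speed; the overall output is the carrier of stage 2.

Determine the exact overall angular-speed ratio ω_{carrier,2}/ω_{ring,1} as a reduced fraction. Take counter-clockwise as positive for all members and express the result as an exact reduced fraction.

Stage 1: N_ring = 33 + 2·30 = 93
Stage 1: 33(ω_s−ω_c) = −93(ω_r−ω_c),  ω_s=0, ω_r=1
Stage 1: 33(0−ω_c) = −93(1−ω_c)  ⇒  126ω_c = 93  ⇒  ω_c = 31/42
  ⇒ ω_c¹/ω_r¹ = 31/42
Stage 2: N_ring = 25 + 2·17 = 59
Stage 2: 25(ω_s−ω_c) = −59(ω_r−ω_c),  ω_r=0, ω_s=1
Stage 2: 25(1−ω_c) = −59(0−ω_c)  ⇒  84ω_c = 25  ⇒  ω_c = 25/84
  ⇒ ω_c²/ω_s² = 25/84
Coupling ω_s² = ω_c¹ ⇒ overall = 31/42 × 25/84 = 775/3528

775/3528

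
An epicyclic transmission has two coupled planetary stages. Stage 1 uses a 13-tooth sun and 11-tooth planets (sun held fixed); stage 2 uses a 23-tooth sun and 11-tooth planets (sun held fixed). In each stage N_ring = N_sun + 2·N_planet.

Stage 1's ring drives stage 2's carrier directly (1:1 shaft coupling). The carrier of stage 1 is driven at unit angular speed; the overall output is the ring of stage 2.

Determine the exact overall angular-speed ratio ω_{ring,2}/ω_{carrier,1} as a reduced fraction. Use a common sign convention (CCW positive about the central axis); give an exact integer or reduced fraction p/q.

Stage 1: N_ring = 13 + 2·11 = 35
Stage 1: 13(ω_s−ω_c) = −35(ω_r−ω_c),  ω_s=0, ω_c=1
Stage 1: ω_r = 1 − (13/35)(0−1) = 48/35
  ⇒ ω_r¹/ω_c¹ = 48/35
Stage 2: N_ring = 23 + 2·11 = 45
Stage 2: 23(ω_s−ω_c) = −45(ω_r−ω_c),  ω_s=0, ω_c=1
Stage 2: ω_r = 1 − (23/45)(0−1) = 68/45
  ⇒ ω_r²/ω_c² = 68/45
Coupling ω_c² = ω_r¹ ⇒ overall = 48/35 × 68/45 = 1088/525

1088/525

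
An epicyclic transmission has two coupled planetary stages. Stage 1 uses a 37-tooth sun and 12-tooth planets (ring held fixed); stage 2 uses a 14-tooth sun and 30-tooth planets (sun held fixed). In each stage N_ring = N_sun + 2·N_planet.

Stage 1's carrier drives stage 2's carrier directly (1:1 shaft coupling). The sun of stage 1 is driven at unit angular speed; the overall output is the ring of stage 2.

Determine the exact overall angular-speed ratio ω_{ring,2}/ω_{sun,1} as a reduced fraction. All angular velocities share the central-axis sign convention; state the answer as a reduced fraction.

Stage 1: N_ring = 37 + 2·12 = 61
Stage 1: 37(ω_s−ω_c) = −61(ω_r−ω_c),  ω_r=0, ω_s=1
Stage 1: 37(1−ω_c) = −61(0−ω_c)  ⇒  98ω_c = 37  ⇒  ω_c = 37/98
  ⇒ ω_c¹/ω_s¹ = 37/98
Stage 2: N_ring = 14 + 2·30 = 74
Stage 2: 14(ω_s−ω_c) = −74(ω_r−ω_c),  ω_s=0, ω_c=1
Stage 2: ω_r = 1 − (14/74)(0−1) = 44/37
  ⇒ ω_r²/ω_c² = 44/37
Coupling ω_c² = ω_c¹ ⇒ overall = 37/98 × 44/37 = 22/49

22/49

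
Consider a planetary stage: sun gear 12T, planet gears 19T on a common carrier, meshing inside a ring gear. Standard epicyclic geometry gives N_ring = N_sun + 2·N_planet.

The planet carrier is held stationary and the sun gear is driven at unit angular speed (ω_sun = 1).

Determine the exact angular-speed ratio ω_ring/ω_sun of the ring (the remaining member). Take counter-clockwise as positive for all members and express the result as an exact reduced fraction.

-6/25

N_ring = 12 + 2·19 = 50
12(ω_s−ω_c) = −50(ω_r−ω_c),  ω_c=0, ω_s=1
ω_r = 0 − (12/50)(1−0) = -6/25
ω_r/ω_s = -6/25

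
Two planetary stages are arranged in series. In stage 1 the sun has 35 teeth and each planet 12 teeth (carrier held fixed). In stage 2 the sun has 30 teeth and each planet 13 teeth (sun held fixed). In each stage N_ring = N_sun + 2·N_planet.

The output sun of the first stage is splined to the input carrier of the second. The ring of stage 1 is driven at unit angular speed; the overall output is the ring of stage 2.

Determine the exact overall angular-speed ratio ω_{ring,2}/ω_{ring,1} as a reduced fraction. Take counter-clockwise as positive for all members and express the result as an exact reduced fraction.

Stage 1: N_ring = 35 + 2·12 = 59
Stage 1: 35(ω_s−ω_c) = −59(ω_r−ω_c),  ω_c=0, ω_r=1
Stage 1: ω_s = 0 − (59/35)(1−0) = -59/35
  ⇒ ω_s¹/ω_r¹ = -59/35
Stage 2: N_ring = 30 + 2·13 = 56
Stage 2: 30(ω_s−ω_c) = −56(ω_r−ω_c),  ω_s=0, ω_c=1
Stage 2: ω_r = 1 − (30/56)(0−1) = 43/28
  ⇒ ω_r²/ω_c² = 43/28
Coupling ω_c² = ω_s¹ ⇒ overall = -59/35 × 43/28 = -2537/980

-2537/980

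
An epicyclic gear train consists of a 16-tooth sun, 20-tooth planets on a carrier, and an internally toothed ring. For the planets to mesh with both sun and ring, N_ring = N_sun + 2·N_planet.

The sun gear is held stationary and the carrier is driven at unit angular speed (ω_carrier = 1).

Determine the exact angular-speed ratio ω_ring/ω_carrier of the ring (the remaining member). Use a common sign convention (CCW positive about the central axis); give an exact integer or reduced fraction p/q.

9/7

N_ring = 16 + 2·20 = 56
16(ω_s−ω_c) = −56(ω_r−ω_c),  ω_s=0, ω_c=1
ω_r = 1 − (16/56)(0−1) = 9/7
ω_r/ω_c = 9/7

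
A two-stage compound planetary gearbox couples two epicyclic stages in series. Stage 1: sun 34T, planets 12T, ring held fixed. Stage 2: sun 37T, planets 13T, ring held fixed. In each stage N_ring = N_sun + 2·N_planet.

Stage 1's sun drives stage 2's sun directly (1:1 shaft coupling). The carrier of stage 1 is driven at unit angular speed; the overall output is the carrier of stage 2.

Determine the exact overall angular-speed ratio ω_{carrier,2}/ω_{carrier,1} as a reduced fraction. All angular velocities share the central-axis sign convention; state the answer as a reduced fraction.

Stage 1: N_ring = 34 + 2·12 = 58
Stage 1: 34(ω_s−ω_c) = −58(ω_r−ω_c),  ω_r=0, ω_c=1
Stage 1: ω_s = 1 − (58/34)(0−1) = 46/17
  ⇒ ω_s¹/ω_c¹ = 46/17
Stage 2: N_ring = 37 + 2·13 = 63
Stage 2: 37(ω_s−ω_c) = −63(ω_r−ω_c),  ω_r=0, ω_s=1
Stage 2: 37(1−ω_c) = −63(0−ω_c)  ⇒  100ω_c = 37  ⇒  ω_c = 37/100
  ⇒ ω_c²/ω_s² = 37/100
Coupling ω_s² = ω_s¹ ⇒ overall = 46/17 × 37/100 = 851/850

851/850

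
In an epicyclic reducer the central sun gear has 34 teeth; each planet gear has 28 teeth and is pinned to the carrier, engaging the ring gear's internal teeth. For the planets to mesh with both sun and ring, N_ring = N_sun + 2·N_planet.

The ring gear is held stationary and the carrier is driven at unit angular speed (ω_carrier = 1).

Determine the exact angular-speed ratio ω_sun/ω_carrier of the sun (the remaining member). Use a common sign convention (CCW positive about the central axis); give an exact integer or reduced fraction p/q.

62/17

N_ring = 34 + 2·28 = 90
34(ω_s−ω_c) = −90(ω_r−ω_c),  ω_r=0, ω_c=1
ω_s = 1 − (90/34)(0−1) = 62/17
ω_s/ω_c = 62/17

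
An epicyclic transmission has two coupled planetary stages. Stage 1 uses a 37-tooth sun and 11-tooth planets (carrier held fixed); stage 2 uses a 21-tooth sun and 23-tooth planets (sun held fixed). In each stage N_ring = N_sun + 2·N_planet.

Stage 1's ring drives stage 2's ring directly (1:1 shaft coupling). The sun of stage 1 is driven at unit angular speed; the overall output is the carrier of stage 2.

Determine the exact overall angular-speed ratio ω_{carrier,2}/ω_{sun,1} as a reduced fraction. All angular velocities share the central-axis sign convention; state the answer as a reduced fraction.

Stage 1: N_ring = 37 + 2·11 = 59
Stage 1: 37(ω_s−ω_c) = −59(ω_r−ω_c),  ω_c=0, ω_s=1
Stage 1: ω_r = 0 − (37/59)(1−0) = -37/59
  ⇒ ω_r¹/ω_s¹ = -37/59
Stage 2: N_ring = 21 + 2·23 = 67
Stage 2: 21(ω_s−ω_c) = −67(ω_r−ω_c),  ω_s=0, ω_r=1
Stage 2: 21(0−ω_c) = −67(1−ω_c)  ⇒  88ω_c = 67  ⇒  ω_c = 67/88
  ⇒ ω_c²/ω_r² = 67/88
Coupling ω_r² = ω_r¹ ⇒ overall = -37/59 × 67/88 = -2479/5192

-2479/5192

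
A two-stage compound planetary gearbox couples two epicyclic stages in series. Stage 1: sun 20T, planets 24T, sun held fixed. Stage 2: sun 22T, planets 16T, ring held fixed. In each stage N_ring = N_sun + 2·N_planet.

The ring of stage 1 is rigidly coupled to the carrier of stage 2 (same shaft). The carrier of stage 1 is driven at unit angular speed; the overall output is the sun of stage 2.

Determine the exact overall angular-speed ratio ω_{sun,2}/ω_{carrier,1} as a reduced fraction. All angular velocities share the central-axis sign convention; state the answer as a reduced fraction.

76/17

Stage 1: N_ring = 20 + 2·24 = 68
Stage 1: 20(ω_s−ω_c) = −68(ω_r−ω_c),  ω_s=0, ω_c=1
Stage 1: ω_r = 1 − (20/68)(0−1) = 22/17
  ⇒ ω_r¹/ω_c¹ = 22/17
Stage 2: N_ring = 22 + 2·16 = 54
Stage 2: 22(ω_s−ω_c) = −54(ω_r−ω_c),  ω_r=0, ω_c=1
Stage 2: ω_s = 1 − (54/22)(0−1) = 38/11
  ⇒ ω_s²/ω_c² = 38/11
Coupling ω_c² = ω_r¹ ⇒ overall = 22/17 × 38/11 = 76/17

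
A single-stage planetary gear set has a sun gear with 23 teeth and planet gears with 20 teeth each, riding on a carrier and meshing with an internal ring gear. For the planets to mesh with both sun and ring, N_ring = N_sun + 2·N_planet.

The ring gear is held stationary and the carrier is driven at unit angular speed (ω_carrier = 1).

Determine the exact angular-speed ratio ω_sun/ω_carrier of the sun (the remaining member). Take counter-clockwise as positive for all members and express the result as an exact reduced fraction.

N_ring = 23 + 2·20 = 63
23(ω_s−ω_c) = −63(ω_r−ω_c),  ω_r=0, ω_c=1
ω_s = 1 − (63/23)(0−1) = 86/23
ω_s/ω_c = 86/23

86/23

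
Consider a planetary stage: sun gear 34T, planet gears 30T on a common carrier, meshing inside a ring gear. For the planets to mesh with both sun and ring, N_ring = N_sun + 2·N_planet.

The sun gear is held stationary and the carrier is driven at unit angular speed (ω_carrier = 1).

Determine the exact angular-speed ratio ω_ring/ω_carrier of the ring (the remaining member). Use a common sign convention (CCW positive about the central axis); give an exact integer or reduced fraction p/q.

N_ring = 34 + 2·30 = 94
34(ω_s−ω_c) = −94(ω_r−ω_c),  ω_s=0, ω_c=1
ω_r = 1 − (34/94)(0−1) = 64/47
ω_r/ω_c = 64/47

64/47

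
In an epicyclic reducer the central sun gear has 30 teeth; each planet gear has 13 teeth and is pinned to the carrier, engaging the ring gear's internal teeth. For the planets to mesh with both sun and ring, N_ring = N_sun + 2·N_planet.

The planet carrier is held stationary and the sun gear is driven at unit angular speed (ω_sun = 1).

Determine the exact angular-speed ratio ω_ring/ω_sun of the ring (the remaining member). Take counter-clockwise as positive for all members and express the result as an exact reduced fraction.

-15/28

N_ring = 30 + 2·13 = 56
30(ω_s−ω_c) = −56(ω_r−ω_c),  ω_c=0, ω_s=1
ω_r = 0 − (30/56)(1−0) = -15/28
ω_r/ω_s = -15/28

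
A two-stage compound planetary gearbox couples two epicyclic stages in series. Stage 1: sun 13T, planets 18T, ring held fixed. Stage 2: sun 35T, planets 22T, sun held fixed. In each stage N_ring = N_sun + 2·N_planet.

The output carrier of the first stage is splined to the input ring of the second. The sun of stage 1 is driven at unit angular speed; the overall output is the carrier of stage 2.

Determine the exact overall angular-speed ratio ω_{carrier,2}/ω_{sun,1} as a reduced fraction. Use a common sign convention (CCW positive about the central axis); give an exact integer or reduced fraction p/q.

1027/7068

Stage 1: N_ring = 13 + 2·18 = 49
Stage 1: 13(ω_s−ω_c) = −49(ω_r−ω_c),  ω_r=0, ω_s=1
Stage 1: 13(1−ω_c) = −49(0−ω_c)  ⇒  62ω_c = 13  ⇒  ω_c = 13/62
  ⇒ ω_c¹/ω_s¹ = 13/62
Stage 2: N_ring = 35 + 2·22 = 79
Stage 2: 35(ω_s−ω_c) = −79(ω_r−ω_c),  ω_s=0, ω_r=1
Stage 2: 35(0−ω_c) = −79(1−ω_c)  ⇒  114ω_c = 79  ⇒  ω_c = 79/114
  ⇒ ω_c²/ω_r² = 79/114
Coupling ω_r² = ω_c¹ ⇒ overall = 13/62 × 79/114 = 1027/7068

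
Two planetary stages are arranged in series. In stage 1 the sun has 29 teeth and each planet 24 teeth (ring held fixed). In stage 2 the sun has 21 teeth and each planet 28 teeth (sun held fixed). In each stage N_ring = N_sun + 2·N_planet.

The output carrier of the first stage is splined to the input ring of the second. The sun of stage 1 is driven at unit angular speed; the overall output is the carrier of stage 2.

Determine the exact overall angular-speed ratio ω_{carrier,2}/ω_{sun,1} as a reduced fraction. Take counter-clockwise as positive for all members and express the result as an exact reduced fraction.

Stage 1: N_ring = 29 + 2·24 = 77
Stage 1: 29(ω_s−ω_c) = −77(ω_r−ω_c),  ω_r=0, ω_s=1
Stage 1: 29(1−ω_c) = −77(0−ω_c)  ⇒  106ω_c = 29  ⇒  ω_c = 29/106
  ⇒ ω_c¹/ω_s¹ = 29/106
Stage 2: N_ring = 21 + 2·28 = 77
Stage 2: 21(ω_s−ω_c) = −77(ω_r−ω_c),  ω_s=0, ω_r=1
Stage 2: 21(0−ω_c) = −77(1−ω_c)  ⇒  98ω_c = 77  ⇒  ω_c = 11/14
  ⇒ ω_c²/ω_r² = 11/14
Coupling ω_r² = ω_c¹ ⇒ overall = 29/106 × 11/14 = 319/1484

319/1484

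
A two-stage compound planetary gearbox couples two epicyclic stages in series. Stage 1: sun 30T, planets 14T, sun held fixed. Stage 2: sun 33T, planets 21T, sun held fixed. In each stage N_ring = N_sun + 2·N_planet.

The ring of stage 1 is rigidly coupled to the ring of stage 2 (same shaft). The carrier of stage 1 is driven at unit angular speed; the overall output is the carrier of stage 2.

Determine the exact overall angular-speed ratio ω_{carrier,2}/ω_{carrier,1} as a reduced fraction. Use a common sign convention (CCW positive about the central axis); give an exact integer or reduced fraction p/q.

275/261

Stage 1: N_ring = 30 + 2·14 = 58
Stage 1: 30(ω_s−ω_c) = −58(ω_r−ω_c),  ω_s=0, ω_c=1
Stage 1: ω_r = 1 − (30/58)(0−1) = 44/29
  ⇒ ω_r¹/ω_c¹ = 44/29
Stage 2: N_ring = 33 + 2·21 = 75
Stage 2: 33(ω_s−ω_c) = −75(ω_r−ω_c),  ω_s=0, ω_r=1
Stage 2: 33(0−ω_c) = −75(1−ω_c)  ⇒  108ω_c = 75  ⇒  ω_c = 25/36
  ⇒ ω_c²/ω_r² = 25/36
Coupling ω_r² = ω_r¹ ⇒ overall = 44/29 × 25/36 = 275/261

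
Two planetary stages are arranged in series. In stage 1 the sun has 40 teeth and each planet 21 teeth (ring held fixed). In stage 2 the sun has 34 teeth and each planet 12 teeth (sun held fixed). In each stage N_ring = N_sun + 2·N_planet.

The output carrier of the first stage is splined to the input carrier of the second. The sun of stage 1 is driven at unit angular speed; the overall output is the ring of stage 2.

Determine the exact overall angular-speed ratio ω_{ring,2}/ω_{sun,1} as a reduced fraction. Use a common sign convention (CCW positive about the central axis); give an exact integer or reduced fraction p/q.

Stage 1: N_ring = 40 + 2·21 = 82
Stage 1: 40(ω_s−ω_c) = −82(ω_r−ω_c),  ω_r=0, ω_s=1
Stage 1: 40(1−ω_c) = −82(0−ω_c)  ⇒  122ω_c = 40  ⇒  ω_c = 20/61
  ⇒ ω_c¹/ω_s¹ = 20/61
Stage 2: N_ring = 34 + 2·12 = 58
Stage 2: 34(ω_s−ω_c) = −58(ω_r−ω_c),  ω_s=0, ω_c=1
Stage 2: ω_r = 1 − (34/58)(0−1) = 46/29
  ⇒ ω_r²/ω_c² = 46/29
Coupling ω_c² = ω_c¹ ⇒ overall = 20/61 × 46/29 = 920/1769

920/1769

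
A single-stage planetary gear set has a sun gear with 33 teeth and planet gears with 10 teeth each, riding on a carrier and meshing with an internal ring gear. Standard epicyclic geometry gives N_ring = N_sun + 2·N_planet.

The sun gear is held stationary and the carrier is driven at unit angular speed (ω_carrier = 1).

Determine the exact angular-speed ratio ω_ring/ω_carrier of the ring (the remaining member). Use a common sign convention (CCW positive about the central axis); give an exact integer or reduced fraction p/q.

86/53

N_ring = 33 + 2·10 = 53
33(ω_s−ω_c) = −53(ω_r−ω_c),  ω_s=0, ω_c=1
ω_r = 1 − (33/53)(0−1) = 86/53
ω_r/ω_c = 86/53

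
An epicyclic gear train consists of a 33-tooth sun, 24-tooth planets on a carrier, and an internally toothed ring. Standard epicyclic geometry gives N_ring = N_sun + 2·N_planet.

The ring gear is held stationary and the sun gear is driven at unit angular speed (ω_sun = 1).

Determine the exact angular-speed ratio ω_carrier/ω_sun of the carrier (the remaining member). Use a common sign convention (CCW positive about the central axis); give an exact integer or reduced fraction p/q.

N_ring = 33 + 2·24 = 81
33(ω_s−ω_c) = −81(ω_r−ω_c),  ω_r=0, ω_s=1
33(1−ω_c) = −81(0−ω_c)  ⇒  114ω_c = 33  ⇒  ω_c = 11/38
ω_c/ω_s = 11/38

11/38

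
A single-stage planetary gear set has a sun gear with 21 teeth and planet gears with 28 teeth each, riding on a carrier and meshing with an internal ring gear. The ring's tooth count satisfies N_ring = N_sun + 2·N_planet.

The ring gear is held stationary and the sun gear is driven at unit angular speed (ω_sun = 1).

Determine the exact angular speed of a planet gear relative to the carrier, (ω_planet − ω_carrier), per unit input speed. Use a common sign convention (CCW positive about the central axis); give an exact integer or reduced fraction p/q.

-33/56

N_ring = 21 + 2·28 = 77
21(ω_s−ω_c) = −77(ω_r−ω_c),  ω_r=0, ω_s=1
21(1−ω_c) = −77(0−ω_c)  ⇒  98ω_c = 21  ⇒  ω_c = 3/14
sun–planet: 21·(1−3/14) = −28·(ω_p−ω_c)  ⇒  ω_p−ω_c = −(21/28)·(11/14) = -33/56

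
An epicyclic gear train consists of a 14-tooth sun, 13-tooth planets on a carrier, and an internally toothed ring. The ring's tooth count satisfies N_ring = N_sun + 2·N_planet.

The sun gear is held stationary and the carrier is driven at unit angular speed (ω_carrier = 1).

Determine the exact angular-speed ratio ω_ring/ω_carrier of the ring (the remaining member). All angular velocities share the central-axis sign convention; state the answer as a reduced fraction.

N_ring = 14 + 2·13 = 40
14(ω_s−ω_c) = −40(ω_r−ω_c),  ω_s=0, ω_c=1
ω_r = 1 − (14/40)(0−1) = 27/20
ω_r/ω_c = 27/20

27/20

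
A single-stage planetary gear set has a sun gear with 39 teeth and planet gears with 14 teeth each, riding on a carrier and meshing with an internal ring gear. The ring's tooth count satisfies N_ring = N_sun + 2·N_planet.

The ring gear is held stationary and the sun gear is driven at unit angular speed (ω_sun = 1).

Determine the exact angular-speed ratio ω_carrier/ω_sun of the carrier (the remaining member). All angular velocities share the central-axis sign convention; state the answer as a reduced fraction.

39/106

N_ring = 39 + 2·14 = 67
39(ω_s−ω_c) = −67(ω_r−ω_c),  ω_r=0, ω_s=1
39(1−ω_c) = −67(0−ω_c)  ⇒  106ω_c = 39  ⇒  ω_c = 39/106
ω_c/ω_s = 39/106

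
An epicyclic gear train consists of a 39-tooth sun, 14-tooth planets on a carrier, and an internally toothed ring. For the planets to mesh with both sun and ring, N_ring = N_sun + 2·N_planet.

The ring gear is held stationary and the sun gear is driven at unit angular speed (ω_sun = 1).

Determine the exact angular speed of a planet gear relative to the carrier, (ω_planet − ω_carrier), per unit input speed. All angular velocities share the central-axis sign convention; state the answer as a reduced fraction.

-2613/1484

N_ring = 39 + 2·14 = 67
39(ω_s−ω_c) = −67(ω_r−ω_c),  ω_r=0, ω_s=1
39(1−ω_c) = −67(0−ω_c)  ⇒  106ω_c = 39  ⇒  ω_c = 39/106
sun–planet: 39·(1−39/106) = −14·(ω_p−ω_c)  ⇒  ω_p−ω_c = −(39/14)·(67/106) = -2613/1484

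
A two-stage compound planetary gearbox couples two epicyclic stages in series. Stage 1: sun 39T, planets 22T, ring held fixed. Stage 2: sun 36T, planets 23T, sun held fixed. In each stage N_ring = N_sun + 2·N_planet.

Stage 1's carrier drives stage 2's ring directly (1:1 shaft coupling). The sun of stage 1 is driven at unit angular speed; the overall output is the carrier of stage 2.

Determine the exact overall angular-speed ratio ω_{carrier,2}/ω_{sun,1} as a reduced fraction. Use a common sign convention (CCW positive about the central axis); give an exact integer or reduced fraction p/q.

1599/7198

Stage 1: N_ring = 39 + 2·22 = 83
Stage 1: 39(ω_s−ω_c) = −83(ω_r−ω_c),  ω_r=0, ω_s=1
Stage 1: 39(1−ω_c) = −83(0−ω_c)  ⇒  122ω_c = 39  ⇒  ω_c = 39/122
  ⇒ ω_c¹/ω_s¹ = 39/122
Stage 2: N_ring = 36 + 2·23 = 82
Stage 2: 36(ω_s−ω_c) = −82(ω_r−ω_c),  ω_s=0, ω_r=1
Stage 2: 36(0−ω_c) = −82(1−ω_c)  ⇒  118ω_c = 82  ⇒  ω_c = 41/59
  ⇒ ω_c²/ω_r² = 41/59
Coupling ω_r² = ω_c¹ ⇒ overall = 39/122 × 41/59 = 1599/7198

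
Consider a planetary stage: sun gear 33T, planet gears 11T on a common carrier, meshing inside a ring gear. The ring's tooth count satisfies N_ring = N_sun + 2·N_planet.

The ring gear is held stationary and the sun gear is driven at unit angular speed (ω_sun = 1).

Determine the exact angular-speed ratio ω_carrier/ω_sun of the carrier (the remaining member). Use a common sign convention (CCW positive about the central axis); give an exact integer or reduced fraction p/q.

3/8

N_ring = 33 + 2·11 = 55
33(ω_s−ω_c) = −55(ω_r−ω_c),  ω_r=0, ω_s=1
33(1−ω_c) = −55(0−ω_c)  ⇒  88ω_c = 33  ⇒  ω_c = 3/8
ω_c/ω_s = 3/8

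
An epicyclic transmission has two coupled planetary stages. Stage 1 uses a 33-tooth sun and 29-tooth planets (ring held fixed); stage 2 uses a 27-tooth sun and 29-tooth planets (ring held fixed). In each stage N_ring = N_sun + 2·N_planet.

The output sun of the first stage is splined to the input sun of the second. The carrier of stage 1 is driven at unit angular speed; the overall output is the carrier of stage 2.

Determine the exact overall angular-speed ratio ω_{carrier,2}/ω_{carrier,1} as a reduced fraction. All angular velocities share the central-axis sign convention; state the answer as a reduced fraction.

Stage 1: N_ring = 33 + 2·29 = 91
Stage 1: 33(ω_s−ω_c) = −91(ω_r−ω_c),  ω_r=0, ω_c=1
Stage 1: ω_s = 1 − (91/33)(0−1) = 124/33
  ⇒ ω_s¹/ω_c¹ = 124/33
Stage 2: N_ring = 27 + 2·29 = 85
Stage 2: 27(ω_s−ω_c) = −85(ω_r−ω_c),  ω_r=0, ω_s=1
Stage 2: 27(1−ω_c) = −85(0−ω_c)  ⇒  112ω_c = 27  ⇒  ω_c = 27/112
  ⇒ ω_c²/ω_s² = 27/112
Coupling ω_s² = ω_s¹ ⇒ overall = 124/33 × 27/112 = 279/308

279/308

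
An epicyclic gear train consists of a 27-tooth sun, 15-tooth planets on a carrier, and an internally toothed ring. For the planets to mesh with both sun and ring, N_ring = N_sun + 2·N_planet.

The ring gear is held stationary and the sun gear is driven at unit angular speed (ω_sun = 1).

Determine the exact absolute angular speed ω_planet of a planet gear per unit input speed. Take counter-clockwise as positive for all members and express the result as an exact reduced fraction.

-9/10

N_ring = 27 + 2·15 = 57
27(ω_s−ω_c) = −57(ω_r−ω_c),  ω_r=0, ω_s=1
27(1−ω_c) = −57(0−ω_c)  ⇒  84ω_c = 27  ⇒  ω_c = 9/28
sun–planet: 27·(1−9/28) = −15·(ω_p−ω_c)  ⇒  ω_p−ω_c = −(27/15)·(19/28) = -171/140
ω_p = 9/28 − 171/140 = -9/10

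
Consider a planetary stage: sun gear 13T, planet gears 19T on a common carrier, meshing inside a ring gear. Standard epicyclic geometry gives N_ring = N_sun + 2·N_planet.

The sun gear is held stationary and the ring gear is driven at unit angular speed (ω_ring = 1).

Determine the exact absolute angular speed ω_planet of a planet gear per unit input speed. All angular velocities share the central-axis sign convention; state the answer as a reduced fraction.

51/38

N_ring = 13 + 2·19 = 51
13(ω_s−ω_c) = −51(ω_r−ω_c),  ω_s=0, ω_r=1
13(0−ω_c) = −51(1−ω_c)  ⇒  64ω_c = 51  ⇒  ω_c = 51/64
sun–planet: 13·(0−51/64) = −19·(ω_p−ω_c)  ⇒  ω_p−ω_c = −(13/19)·(-51/64) = 663/1216
ω_p = 51/64 + 663/1216 = 51/38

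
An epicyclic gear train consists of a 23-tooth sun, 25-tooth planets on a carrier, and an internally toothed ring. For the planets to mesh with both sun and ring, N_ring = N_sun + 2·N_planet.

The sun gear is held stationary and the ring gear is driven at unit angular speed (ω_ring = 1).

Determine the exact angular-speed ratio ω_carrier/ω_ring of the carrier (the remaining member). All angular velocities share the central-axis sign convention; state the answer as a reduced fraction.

73/96

N_ring = 23 + 2·25 = 73
23(ω_s−ω_c) = −73(ω_r−ω_c),  ω_s=0, ω_r=1
23(0−ω_c) = −73(1−ω_c)  ⇒  96ω_c = 73  ⇒  ω_c = 73/96
ω_c/ω_r = 73/96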